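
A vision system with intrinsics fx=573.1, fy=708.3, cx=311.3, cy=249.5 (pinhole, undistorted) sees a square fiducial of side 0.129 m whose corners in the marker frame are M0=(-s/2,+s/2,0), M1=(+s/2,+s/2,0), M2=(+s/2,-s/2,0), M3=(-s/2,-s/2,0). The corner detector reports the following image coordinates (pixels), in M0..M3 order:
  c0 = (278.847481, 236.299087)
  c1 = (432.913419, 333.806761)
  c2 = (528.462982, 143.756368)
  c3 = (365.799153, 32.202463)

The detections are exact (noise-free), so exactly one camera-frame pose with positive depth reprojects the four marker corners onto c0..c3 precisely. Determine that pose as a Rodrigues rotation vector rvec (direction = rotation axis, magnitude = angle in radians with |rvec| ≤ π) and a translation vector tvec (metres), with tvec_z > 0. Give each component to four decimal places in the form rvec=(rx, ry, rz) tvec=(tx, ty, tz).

rvec=(0.2529, -0.0450, 0.4836) tvec=(0.0636, -0.0336, 0.4060)

Intrinsics K: fx=573.1, fy=708.3, cx=311.3, cy=249.5
Marker side s = 0.129 m; corners in marker frame (Z=0):
  M0 = (-0.0645, +0.0645, 0)
  M1 = (+0.0645, +0.0645, 0)
  M2 = (+0.0645, -0.0645, 0)
  M3 = (-0.0645, -0.0645, 0)
Detected image corners:
  c0 = (278.847481, 236.299087) px
  c1 = (432.913419, 333.806761) px
  c2 = (528.462982, 143.756368) px
  c3 = (365.799153, 32.202463) px
Planar DLT: solve 8×8 A·h = b for H (H[2,2]=1):
  H  [+1327.67731 -480.58505 +401.12762]
  H  [+855.36730 +1632.41849 +190.96482]
  H  [+0.25220 +0.56618 +1.00000]
B = K⁻¹H; ‖b₁‖=2.462978, ‖b₂‖=2.462978; λ = 2/(‖b₁‖+‖b₂‖) = 0.406013, sign → tz>0 ⇒ λ=+0.406013
r₁ = λ·B[:,0] = (+0.88497,+0.45425,+0.10240); r₂ = λ·B[:,1] = (-0.46534,+0.85476,+0.22988)
r₃ = r₁×r₂ = (+0.01690,-0.25108,+0.96782); SVD([r₁ r₂ r₃]) → R = UVᵀ:
  R  [+0.88497 -0.46534 +0.01690]
  R  [+0.45425 +0.85476 -0.25108]
  R  [+0.10240 +0.22988 +0.96782]
t = (+0.06364, -0.03355, +0.40601) m
tr R = 2.707552; θ = arccos((tr R − 1)/2) = 0.547601 rad = 31.375°
axis k = ((R−Rᵀ)₃₂, (R−Rᵀ)₁₃, (R−Rᵀ)₂₁) / (2 sinθ) = (+0.461895, -0.082110, +0.883126)
rvec = θ·k = (+0.252934, -0.044963, +0.483601)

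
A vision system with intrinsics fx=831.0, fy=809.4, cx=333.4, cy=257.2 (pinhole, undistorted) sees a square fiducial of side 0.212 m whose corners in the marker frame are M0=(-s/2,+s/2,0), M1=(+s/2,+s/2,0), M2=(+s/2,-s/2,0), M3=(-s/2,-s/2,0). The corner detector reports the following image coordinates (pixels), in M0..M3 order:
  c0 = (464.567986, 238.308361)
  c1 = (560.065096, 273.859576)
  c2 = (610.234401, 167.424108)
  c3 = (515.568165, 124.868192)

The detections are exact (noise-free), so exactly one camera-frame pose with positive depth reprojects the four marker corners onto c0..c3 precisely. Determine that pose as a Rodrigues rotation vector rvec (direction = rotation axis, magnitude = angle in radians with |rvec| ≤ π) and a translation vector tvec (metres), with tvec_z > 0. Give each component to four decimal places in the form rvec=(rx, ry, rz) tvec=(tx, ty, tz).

Intrinsics K: fx=831.0, fy=809.4, cx=333.4, cy=257.2
Marker side s = 0.212 m; corners in marker frame (Z=0):
  M0 = (-0.1060, +0.1060, 0)
  M1 = (+0.1060, +0.1060, 0)
  M2 = (+0.1060, -0.1060, 0)
  M3 = (-0.1060, -0.1060, 0)
Detected image corners:
  c0 = (464.567986, 238.308361) px
  c1 = (560.065096, 273.859576) px
  c2 = (610.234401, 167.424108) px
  c3 = (515.568165, 124.868192) px
Planar DLT: solve 8×8 A·h = b for H (H[2,2]=1):
  H  [+591.03234 -184.89324 +538.67718]
  H  [+237.35314 +538.18378 +202.24531]
  H  [+0.26509 +0.09981 +1.00000]
B = K⁻¹H; ‖b₁‖=0.692699, ‖b₂‖=0.692699; λ = 2/(‖b₁‖+‖b₂‖) = 1.443629, sign → tz>0 ⇒ λ=+1.443629
r₁ = λ·B[:,0] = (+0.87322,+0.30173,+0.38269); r₂ = λ·B[:,1] = (-0.37901,+0.91411,+0.14409)
r₃ = r₁×r₂ = (-0.30634,-0.27086,+0.91257); SVD([r₁ r₂ r₃]) → R = UVᵀ:
  R  [+0.87322 -0.37901 -0.30634]
  R  [+0.30173 +0.91411 -0.27086]
  R  [+0.38269 +0.14409 +0.91257]
t = (+0.35661, -0.09802, +1.44363) m
tr R = 2.699896; θ = arccos((tr R − 1)/2) = 0.554910 rad = 31.794°
axis k = ((R−Rᵀ)₃₂, (R−Rᵀ)₁₃, (R−Rᵀ)₂₁) / (2 sinθ) = (+0.393792, -0.653892, +0.646029)
rvec = θ·k = (+0.218519, -0.362851, +0.358488)

rvec=(0.2185, -0.3629, 0.3585) tvec=(0.3566, -0.0980, 1.4436)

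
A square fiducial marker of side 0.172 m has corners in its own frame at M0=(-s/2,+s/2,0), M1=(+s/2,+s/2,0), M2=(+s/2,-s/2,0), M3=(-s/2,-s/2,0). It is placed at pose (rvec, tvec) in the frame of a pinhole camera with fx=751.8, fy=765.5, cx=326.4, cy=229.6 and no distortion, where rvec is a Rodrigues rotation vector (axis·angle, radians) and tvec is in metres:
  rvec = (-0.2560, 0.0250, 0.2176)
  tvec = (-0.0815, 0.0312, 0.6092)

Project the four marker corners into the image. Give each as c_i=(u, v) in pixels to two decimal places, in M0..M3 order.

Intrinsics K: fx=751.8, fy=765.5, cx=326.4, cy=229.6
Marker side s = 0.172 m; corners in marker frame (Z=0):
  M0 = (-0.0860, +0.0860, 0)
  M1 = (+0.0860, +0.0860, 0)
  M2 = (+0.0860, -0.0860, 0)
  M3 = (-0.0860, -0.0860, 0)
rvec = (-0.2560, 0.0250, 0.2176), |rvec| = θ = 0.33691 rad = 19.304°
Rodrigues: sinθ=0.33058, 1−cosθ=0.05622; R = I + sinθ·[k]× + (1−cosθ)·[k]×²:
    [+0.97624 -0.21668 -0.00306]
    [+0.21034 +0.94409 +0.25388]
    [-0.05212 -0.24849 +0.96723]
t = (-0.0815, 0.0312, 0.6092) m
M0: Pc = R·M0+t = (-0.18409, +0.09430, +0.59231); u = 751.8·(-0.18409)/0.59231 + 326.4 = 92.7405, v = 765.5·(+0.09430)/0.59231 + 229.6 = 351.4761
M1: Pc = R·M1+t = (-0.01618, +0.13048, +0.58335); u = 751.8·(-0.01618)/0.58335 + 326.4 = 305.5507, v = 765.5·(+0.13048)/0.58335 + 229.6 = 400.8237
M2: Pc = R·M2+t = (+0.02109, -0.03190, +0.62609); u = 751.8·(+0.02109)/0.62609 + 326.4 = 351.7255, v = 765.5·(-0.03190)/0.62609 + 229.6 = 190.5935
M3: Pc = R·M3+t = (-0.14682, -0.06808, +0.63505); u = 751.8·(-0.14682)/0.63505 + 326.4 = 152.5859, v = 765.5·(-0.06808)/0.63505 + 229.6 = 147.5348

c0=(92.74, 351.48) c1=(305.55, 400.82) c2=(351.73, 190.59) c3=(152.59, 147.53)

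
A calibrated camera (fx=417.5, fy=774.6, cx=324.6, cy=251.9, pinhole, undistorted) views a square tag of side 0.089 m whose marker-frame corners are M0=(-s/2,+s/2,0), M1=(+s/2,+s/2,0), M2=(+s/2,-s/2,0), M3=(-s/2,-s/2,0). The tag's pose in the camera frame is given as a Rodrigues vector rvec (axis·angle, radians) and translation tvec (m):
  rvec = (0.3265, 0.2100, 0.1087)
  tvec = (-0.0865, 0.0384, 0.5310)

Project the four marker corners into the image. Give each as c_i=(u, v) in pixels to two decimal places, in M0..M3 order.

c0=(224.38, 355.50) c1=(288.52, 376.62) c2=(291.71, 256.03) c3=(223.88, 237.56)

Intrinsics K: fx=417.5, fy=774.6, cx=324.6, cy=251.9
Marker side s = 0.089 m; corners in marker frame (Z=0):
  M0 = (-0.0445, +0.0445, 0)
  M1 = (+0.0445, +0.0445, 0)
  M2 = (+0.0445, -0.0445, 0)
  M3 = (-0.0445, -0.0445, 0)
rvec = (0.3265, 0.2100, 0.1087), |rvec| = θ = 0.40314 rad = 23.098°
Rodrigues: sinθ=0.39230, 1−cosθ=0.08016; R = I + sinθ·[k]× + (1−cosθ)·[k]×²:
    [+0.97242 -0.07196 +0.22186]
    [+0.13960 +0.94159 -0.30647]
    [-0.18685 +0.32899 +0.92566]
t = (-0.0865, 0.0384, 0.5310) m
M0: Pc = R·M0+t = (-0.13297, +0.07409, +0.55395); u = 417.5·(-0.13297)/0.55395 + 324.6 = 224.3807, v = 774.6·(+0.07409)/0.55395 + 251.9 = 355.4986
M1: Pc = R·M1+t = (-0.04643, +0.08651, +0.53733); u = 417.5·(-0.04643)/0.53733 + 324.6 = 288.5244, v = 774.6·(+0.08651)/0.53733 + 251.9 = 376.6157
M2: Pc = R·M2+t = (-0.04003, +0.00271, +0.50805); u = 417.5·(-0.04003)/0.50805 + 324.6 = 291.7082, v = 774.6·(+0.00271)/0.50805 + 251.9 = 256.0342
M3: Pc = R·M3+t = (-0.12657, -0.00971, +0.52467); u = 417.5·(-0.12657)/0.52467 + 324.6 = 223.8840, v = 774.6·(-0.00971)/0.52467 + 251.9 = 237.5604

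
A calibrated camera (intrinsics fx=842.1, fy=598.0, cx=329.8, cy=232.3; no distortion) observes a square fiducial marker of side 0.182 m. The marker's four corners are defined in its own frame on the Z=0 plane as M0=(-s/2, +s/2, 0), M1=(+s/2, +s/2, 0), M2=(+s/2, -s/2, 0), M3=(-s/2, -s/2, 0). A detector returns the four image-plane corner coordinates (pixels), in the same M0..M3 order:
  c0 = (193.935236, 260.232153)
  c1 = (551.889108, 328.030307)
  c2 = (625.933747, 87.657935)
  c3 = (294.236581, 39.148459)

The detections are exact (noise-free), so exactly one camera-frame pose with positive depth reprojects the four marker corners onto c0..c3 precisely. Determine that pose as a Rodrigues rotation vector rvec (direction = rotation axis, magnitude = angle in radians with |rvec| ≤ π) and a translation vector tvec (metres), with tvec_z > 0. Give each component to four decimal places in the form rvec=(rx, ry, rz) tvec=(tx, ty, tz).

rvec=(-0.2385, 0.1160, 0.2626) tvec=(0.0430, -0.0433, 0.4337)

Intrinsics K: fx=842.1, fy=598.0, cx=329.8, cy=232.3
Marker side s = 0.182 m; corners in marker frame (Z=0):
  M0 = (-0.0910, +0.0910, 0)
  M1 = (+0.0910, +0.0910, 0)
  M2 = (+0.0910, -0.0910, 0)
  M3 = (-0.0910, -0.0910, 0)
Detected image corners:
  c0 = (193.935236, 260.232153) px
  c1 = (551.889108, 328.030307) px
  c2 = (625.933747, 87.657935) px
  c3 = (294.236581, 39.148459) px
Planar DLT: solve 8×8 A·h = b for H (H[2,2]=1):
  H  [+1752.78324 -690.43988 +413.27197]
  H  [+257.62970 +1176.30465 +172.61179]
  H  [-0.33269 -0.50248 +1.00000]
B = K⁻¹H; ‖b₁‖=2.305672, ‖b₂‖=2.305672; λ = 2/(‖b₁‖+‖b₂‖) = 0.433713, sign → tz>0 ⇒ λ=+0.433713
r₁ = λ·B[:,0] = (+0.95926,+0.24290,-0.14429); r₂ = λ·B[:,1] = (-0.27025,+0.93780,-0.21793)
r₃ = r₁×r₂ = (+0.08238,+0.24805,+0.96524); SVD([r₁ r₂ r₃]) → R = UVᵀ:
  R  [+0.95926 -0.27025 +0.08238]
  R  [+0.24290 +0.93780 +0.24805]
  R  [-0.14429 -0.21793 +0.96524]
t = (+0.04299, -0.04329, +0.43371) m
tr R = 2.862298; θ = arccos((tr R − 1)/2) = 0.373245 rad = 21.385°
axis k = ((R−Rᵀ)₃₂, (R−Rᵀ)₁₃, (R−Rᵀ)₂₁) / (2 sinθ) = (-0.638964, +0.310815, +0.703647)
rvec = θ·k = (-0.238490, +0.116010, +0.262633)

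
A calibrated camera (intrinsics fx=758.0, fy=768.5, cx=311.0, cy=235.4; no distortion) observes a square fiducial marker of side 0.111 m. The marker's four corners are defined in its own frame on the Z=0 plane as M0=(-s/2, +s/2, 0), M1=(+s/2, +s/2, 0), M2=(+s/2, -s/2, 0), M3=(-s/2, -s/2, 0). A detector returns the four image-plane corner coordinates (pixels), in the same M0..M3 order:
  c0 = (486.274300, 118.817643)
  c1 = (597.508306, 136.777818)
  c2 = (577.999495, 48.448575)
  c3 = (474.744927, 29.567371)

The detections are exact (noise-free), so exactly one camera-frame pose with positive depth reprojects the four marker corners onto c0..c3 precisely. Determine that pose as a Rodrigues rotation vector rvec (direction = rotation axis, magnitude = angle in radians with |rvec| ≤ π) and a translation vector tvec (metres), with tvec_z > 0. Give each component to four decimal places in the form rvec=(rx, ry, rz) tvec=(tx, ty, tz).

rvec=(-0.5346, -0.2046, 0.0735) tvec=(0.2145, -0.1454, 0.7273)

Intrinsics K: fx=758.0, fy=768.5, cx=311.0, cy=235.4
Marker side s = 0.111 m; corners in marker frame (Z=0):
  M0 = (-0.0555, +0.0555, 0)
  M1 = (+0.0555, +0.0555, 0)
  M2 = (+0.0555, -0.0555, 0)
  M3 = (-0.0555, -0.0555, 0)
Detected image corners:
  c0 = (486.274300, 118.817643) px
  c1 = (597.508306, 136.777818) px
  c2 = (577.999495, 48.448575) px
  c3 = (474.744927, 29.567371) px
Planar DLT: solve 8×8 A·h = b for H (H[2,2]=1):
  H  [+1092.79695 -236.27177 +534.54154]
  H  [+186.10727 +741.05372 +81.78833]
  H  [+0.23971 -0.70500 +1.00000]
B = K⁻¹H; ‖b₁‖=1.374947, ‖b₂‖=1.374947; λ = 2/(‖b₁‖+‖b₂‖) = 0.727301, sign → tz>0 ⇒ λ=+0.727301
r₁ = λ·B[:,0] = (+0.97701,+0.12273,+0.17434); r₂ = λ·B[:,1] = (-0.01633,+0.85839,-0.51275)
r₃ = r₁×r₂ = (-0.21258,+0.49811,+0.84065); SVD([r₁ r₂ r₃]) → R = UVᵀ:
  R  [+0.97701 -0.01633 -0.21258]
  R  [+0.12273 +0.85839 +0.49811]
  R  [+0.17434 -0.51275 +0.84065]
t = (+0.21449, -0.14538, +0.72730) m
tr R = 2.676045; θ = arccos((tr R − 1)/2) = 0.577148 rad = 33.068°
axis k = ((R−Rᵀ)₃₂, (R−Rᵀ)₁₃, (R−Rᵀ)₂₁) / (2 sinθ) = (-0.926308, -0.354564, +0.127425)
rvec = θ·k = (-0.534617, -0.204636, +0.073543)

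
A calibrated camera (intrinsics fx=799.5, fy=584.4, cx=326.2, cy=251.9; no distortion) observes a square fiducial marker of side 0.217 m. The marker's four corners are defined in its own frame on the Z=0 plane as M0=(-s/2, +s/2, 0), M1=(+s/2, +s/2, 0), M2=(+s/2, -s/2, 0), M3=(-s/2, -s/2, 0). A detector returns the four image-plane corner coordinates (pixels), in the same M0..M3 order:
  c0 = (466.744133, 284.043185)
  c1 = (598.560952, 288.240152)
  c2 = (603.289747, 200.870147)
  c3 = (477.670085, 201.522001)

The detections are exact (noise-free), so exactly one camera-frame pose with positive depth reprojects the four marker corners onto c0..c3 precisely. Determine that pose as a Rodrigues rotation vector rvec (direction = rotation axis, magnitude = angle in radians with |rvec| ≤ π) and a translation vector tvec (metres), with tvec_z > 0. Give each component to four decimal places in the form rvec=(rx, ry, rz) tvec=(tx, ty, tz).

rvec=(-0.3609, 0.3573, 0.0908) tvec=(0.3617, -0.0222, 1.3860)

Intrinsics K: fx=799.5, fy=584.4, cx=326.2, cy=251.9
Marker side s = 0.217 m; corners in marker frame (Z=0):
  M0 = (-0.1085, +0.1085, 0)
  M1 = (+0.1085, +0.1085, 0)
  M2 = (+0.1085, -0.1085, 0)
  M3 = (-0.1085, -0.1085, 0)
Detected image corners:
  c0 = (466.744133, 284.043185) px
  c1 = (598.560952, 288.240152) px
  c2 = (603.289747, 200.870147) px
  c3 = (477.670085, 201.522001) px
Planar DLT: solve 8×8 A·h = b for H (H[2,2]=1):
  H  [+454.32057 -163.93820 +534.86486]
  H  [-55.00829 +333.25514 +242.54930]
  H  [-0.25809 -0.23756 +1.00000]
B = K⁻¹H; ‖b₁‖=0.721516, ‖b₂‖=0.721516; λ = 2/(‖b₁‖+‖b₂‖) = 1.385971, sign → tz>0 ⇒ λ=+1.385971
r₁ = λ·B[:,0] = (+0.93353,+0.02373,-0.35771); r₂ = λ·B[:,1] = (-0.14986,+0.93227,-0.32925)
r₃ = r₁×r₂ = (+0.32567,+0.36097,+0.87386); SVD([r₁ r₂ r₃]) → R = UVᵀ:
  R  [+0.93353 -0.14986 +0.32567]
  R  [+0.02373 +0.93227 +0.36097]
  R  [-0.35771 -0.32925 +0.87386]
t = (+0.36173, -0.02218, +1.38597) m
tr R = 2.739670; θ = arccos((tr R − 1)/2) = 0.515928 rad = 29.561°
axis k = ((R−Rᵀ)₃₂, (R−Rᵀ)₁₃, (R−Rᵀ)₂₁) / (2 sinθ) = (-0.699542, +0.692597, +0.175928)
rvec = θ·k = (-0.360913, +0.357330, +0.090766)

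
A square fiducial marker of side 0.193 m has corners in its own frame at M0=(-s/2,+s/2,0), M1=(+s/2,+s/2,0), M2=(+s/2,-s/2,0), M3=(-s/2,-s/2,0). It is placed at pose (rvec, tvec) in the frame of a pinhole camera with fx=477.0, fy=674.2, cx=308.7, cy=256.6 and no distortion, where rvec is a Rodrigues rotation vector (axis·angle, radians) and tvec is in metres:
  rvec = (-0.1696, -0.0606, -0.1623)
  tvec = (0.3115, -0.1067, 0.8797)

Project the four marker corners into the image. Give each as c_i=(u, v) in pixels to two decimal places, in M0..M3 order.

Intrinsics K: fx=477.0, fy=674.2, cx=308.7, cy=256.6
Marker side s = 0.193 m; corners in marker frame (Z=0):
  M0 = (-0.0965, +0.0965, 0)
  M1 = (+0.0965, +0.0965, 0)
  M2 = (+0.0965, -0.0965, 0)
  M3 = (-0.0965, -0.0965, 0)
rvec = (-0.1696, -0.0606, -0.1623), |rvec| = θ = 0.24244 rad = 13.891°
Rodrigues: sinθ=0.24007, 1−cosθ=0.02925; R = I + sinθ·[k]× + (1−cosθ)·[k]×²:
    [+0.98507 +0.16583 -0.04631]
    [-0.15560 +0.97258 +0.17284]
    [+0.07370 -0.16305 +0.98386]
t = (0.3115, -0.1067, 0.8797) m
M0: Pc = R·M0+t = (+0.23244, +0.00217, +0.85685); u = 477.0·(+0.23244)/0.85685 + 308.7 = 438.0985, v = 674.2·(+0.00217)/0.85685 + 256.6 = 258.3072
M1: Pc = R·M1+t = (+0.42256, -0.02786, +0.87108); u = 477.0·(+0.42256)/0.87108 + 308.7 = 540.0935, v = 674.2·(-0.02786)/0.87108 + 256.6 = 235.0358
M2: Pc = R·M2+t = (+0.39056, -0.21557, +0.90255); u = 477.0·(+0.39056)/0.90255 + 308.7 = 515.1109, v = 674.2·(-0.21557)/0.90255 + 256.6 = 95.5700
M3: Pc = R·M3+t = (+0.20044, -0.18554, +0.88832); u = 477.0·(+0.20044)/0.88832 + 308.7 = 416.3290, v = 674.2·(-0.18554)/0.88832 + 256.6 = 115.7837

c0=(438.10, 258.31) c1=(540.09, 235.04) c2=(515.11, 95.57) c3=(416.33, 115.78)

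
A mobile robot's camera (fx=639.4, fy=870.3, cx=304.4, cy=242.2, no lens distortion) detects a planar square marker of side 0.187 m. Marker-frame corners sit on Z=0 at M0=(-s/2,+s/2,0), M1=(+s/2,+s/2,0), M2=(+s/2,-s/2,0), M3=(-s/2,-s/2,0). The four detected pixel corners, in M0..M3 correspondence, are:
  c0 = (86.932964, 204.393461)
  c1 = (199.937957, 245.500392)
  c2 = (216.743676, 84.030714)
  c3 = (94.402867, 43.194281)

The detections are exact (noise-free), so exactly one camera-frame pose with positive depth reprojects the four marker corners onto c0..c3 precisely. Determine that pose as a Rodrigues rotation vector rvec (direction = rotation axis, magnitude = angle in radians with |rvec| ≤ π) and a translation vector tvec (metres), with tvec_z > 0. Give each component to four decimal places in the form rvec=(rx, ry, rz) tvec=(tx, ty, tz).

rvec=(0.3896, 0.1583, 0.2304) tvec=(-0.2319, -0.1039, 0.9520)

Intrinsics K: fx=639.4, fy=870.3, cx=304.4, cy=242.2
Marker side s = 0.187 m; corners in marker frame (Z=0):
  M0 = (-0.0935, +0.0935, 0)
  M1 = (+0.0935, +0.0935, 0)
  M2 = (+0.0935, -0.0935, 0)
  M3 = (-0.0935, -0.0935, 0)
Detected image corners:
  c0 = (86.932964, 204.393461) px
  c1 = (199.937957, 245.500392) px
  c2 = (216.743676, 84.030714) px
  c3 = (94.402867, 43.194281) px
Planar DLT: solve 8×8 A·h = b for H (H[2,2]=1):
  H  [+611.30086 -2.96746 +148.64462]
  H  [+202.71884 +922.26311 +147.17334]
  H  [-0.11373 +0.41253 +1.00000]
B = K⁻¹H; ‖b₁‖=1.050446, ‖b₂‖=1.050446; λ = 2/(‖b₁‖+‖b₂‖) = 0.951977, sign → tz>0 ⇒ λ=+0.951977
r₁ = λ·B[:,0] = (+0.96168,+0.25187,-0.10827); r₂ = λ·B[:,1] = (-0.19138,+0.89952,+0.39272)
r₃ = r₁×r₂ = (+0.19631,-0.35695,+0.91326); SVD([r₁ r₂ r₃]) → R = UVᵀ:
  R  [+0.96168 -0.19138 +0.19631]
  R  [+0.25187 +0.89952 -0.35695]
  R  [-0.10827 +0.39272 +0.91326]
t = (-0.23190, -0.10394, +0.95198) m
tr R = 2.774472; θ = arccos((tr R − 1)/2) = 0.479478 rad = 27.472°
axis k = ((R−Rᵀ)₃₂, (R−Rᵀ)₁₃, (R−Rᵀ)₂₁) / (2 sinθ) = (+0.812537, +0.330115, +0.480425)
rvec = θ·k = (+0.389593, +0.158283, +0.230353)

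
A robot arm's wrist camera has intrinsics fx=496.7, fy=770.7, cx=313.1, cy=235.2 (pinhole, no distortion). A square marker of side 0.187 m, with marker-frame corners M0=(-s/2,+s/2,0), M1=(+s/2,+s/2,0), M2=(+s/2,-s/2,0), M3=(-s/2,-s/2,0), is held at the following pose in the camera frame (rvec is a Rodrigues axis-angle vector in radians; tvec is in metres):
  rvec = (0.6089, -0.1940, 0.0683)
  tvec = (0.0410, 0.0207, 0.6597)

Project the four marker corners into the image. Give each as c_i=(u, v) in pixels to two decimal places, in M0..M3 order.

c0=(268.77, 342.60) c1=(395.52, 338.38) c2=(427.26, 167.21) c3=(279.93, 161.24)

Intrinsics K: fx=496.7, fy=770.7, cx=313.1, cy=235.2
Marker side s = 0.187 m; corners in marker frame (Z=0):
  M0 = (-0.0935, +0.0935, 0)
  M1 = (+0.0935, +0.0935, 0)
  M2 = (+0.0935, -0.0935, 0)
  M3 = (-0.0935, -0.0935, 0)
rvec = (0.6089, -0.1940, 0.0683), |rvec| = θ = 0.64270 rad = 36.824°
Rodrigues: sinθ=0.59936, 1−cosθ=0.19952; R = I + sinθ·[k]× + (1−cosθ)·[k]×²:
    [+0.97957 -0.12075 -0.16083]
    [+0.00664 +0.81866 -0.57424]
    [+0.20101 +0.56144 +0.80274]
t = (0.0410, 0.0207, 0.6597) m
M0: Pc = R·M0+t = (-0.06188, +0.09662, +0.69340); u = 496.7·(-0.06188)/0.69340 + 313.1 = 268.7739, v = 770.7·(+0.09662)/0.69340 + 235.2 = 342.5959
M1: Pc = R·M1+t = (+0.12130, +0.09787, +0.73099); u = 496.7·(+0.12130)/0.73099 + 313.1 = 395.5217, v = 770.7·(+0.09787)/0.73099 + 235.2 = 338.3819
M2: Pc = R·M2+t = (+0.14388, -0.05522, +0.62600); u = 496.7·(+0.14388)/0.62600 + 313.1 = 427.2617, v = 770.7·(-0.05522)/0.62600 + 235.2 = 167.2105
M3: Pc = R·M3+t = (-0.03930, -0.05647, +0.58841); u = 496.7·(-0.03930)/0.58841 + 313.1 = 279.9260, v = 770.7·(-0.05647)/0.58841 + 235.2 = 161.2419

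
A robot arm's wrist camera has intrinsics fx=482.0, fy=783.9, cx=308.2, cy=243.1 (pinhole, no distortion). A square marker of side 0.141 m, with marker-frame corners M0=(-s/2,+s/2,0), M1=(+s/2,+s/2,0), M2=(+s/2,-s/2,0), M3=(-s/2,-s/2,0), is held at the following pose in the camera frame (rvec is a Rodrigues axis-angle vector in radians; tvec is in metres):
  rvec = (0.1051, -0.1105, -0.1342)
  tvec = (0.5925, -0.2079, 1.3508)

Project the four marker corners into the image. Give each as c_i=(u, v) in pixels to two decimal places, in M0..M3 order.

c0=(497.96, 168.50) c1=(544.95, 158.03) c2=(541.30, 76.36) c3=(493.71, 86.06)

Intrinsics K: fx=482.0, fy=783.9, cx=308.2, cy=243.1
Marker side s = 0.141 m; corners in marker frame (Z=0):
  M0 = (-0.0705, +0.0705, 0)
  M1 = (+0.0705, +0.0705, 0)
  M2 = (+0.0705, -0.0705, 0)
  M3 = (-0.0705, -0.0705, 0)
rvec = (0.1051, -0.1105, -0.1342), |rvec| = θ = 0.20314 rad = 11.639°
Rodrigues: sinθ=0.20175, 1−cosθ=0.02056; R = I + sinθ·[k]× + (1−cosθ)·[k]×²:
    [+0.98494 +0.12749 -0.11677]
    [-0.13907 +0.98552 -0.09699]
    [+0.10271 +0.11177 +0.98841]
t = (0.5925, -0.2079, 1.3508) m
M0: Pc = R·M0+t = (+0.53205, -0.12862, +1.35144); u = 482.0·(+0.53205)/1.35144 + 308.2 = 497.9593, v = 783.9·(-0.12862)/1.35144 + 243.1 = 168.4961
M1: Pc = R·M1+t = (+0.67093, -0.14822, +1.36592); u = 482.0·(+0.67093)/1.36592 + 308.2 = 544.9535, v = 783.9·(-0.14822)/1.36592 + 243.1 = 158.0340
M2: Pc = R·M2+t = (+0.65295, -0.28718, +1.35016); u = 482.0·(+0.65295)/1.35016 + 308.2 = 541.2995, v = 783.9·(-0.28718)/1.35016 + 243.1 = 76.3621
M3: Pc = R·M3+t = (+0.51407, -0.26758, +1.33568); u = 482.0·(+0.51407)/1.33568 + 308.2 = 493.7112, v = 783.9·(-0.26758)/1.33568 + 243.1 = 86.0621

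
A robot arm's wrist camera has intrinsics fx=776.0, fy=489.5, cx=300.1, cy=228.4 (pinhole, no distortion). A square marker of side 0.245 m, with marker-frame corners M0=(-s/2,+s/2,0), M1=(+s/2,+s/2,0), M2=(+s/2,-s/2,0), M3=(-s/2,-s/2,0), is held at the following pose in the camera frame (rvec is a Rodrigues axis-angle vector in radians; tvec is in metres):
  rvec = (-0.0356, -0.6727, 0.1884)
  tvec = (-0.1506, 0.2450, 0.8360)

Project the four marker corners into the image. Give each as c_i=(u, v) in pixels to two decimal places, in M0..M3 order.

Intrinsics K: fx=776.0, fy=489.5, cx=300.1, cy=228.4
Marker side s = 0.245 m; corners in marker frame (Z=0):
  M0 = (-0.1225, +0.1225, 0)
  M1 = (+0.1225, +0.1225, 0)
  M2 = (+0.1225, -0.1225, 0)
  M3 = (-0.1225, -0.1225, 0)
rvec = (-0.0356, -0.6727, 0.1884), |rvec| = θ = 0.69949 rad = 40.078°
Rodrigues: sinθ=0.64383, 1−cosθ=0.23483; R = I + sinθ·[k]× + (1−cosθ)·[k]×²:
    [+0.76578 -0.16191 -0.62239]
    [+0.18490 +0.98236 -0.02806]
    [+0.61595 -0.09359 +0.78221]
t = (-0.1506, 0.2450, 0.8360) m
M0: Pc = R·M0+t = (-0.26424, +0.34269, +0.74908); u = 776.0·(-0.26424)/0.74908 + 300.1 = 26.3618, v = 489.5·(+0.34269)/0.74908 + 228.4 = 452.3356
M1: Pc = R·M1+t = (-0.07663, +0.38799, +0.89999); u = 776.0·(-0.07663)/0.89999 + 300.1 = 234.0300, v = 489.5·(+0.38799)/0.89999 + 228.4 = 439.4256
M2: Pc = R·M2+t = (-0.03696, +0.14731, +0.92292); u = 776.0·(-0.03696)/0.92292 + 300.1 = 269.0256, v = 489.5·(+0.14731)/0.92292 + 228.4 = 306.5316
M3: Pc = R·M3+t = (-0.22457, +0.10201, +0.77201); u = 776.0·(-0.22457)/0.77201 + 300.1 = 74.3663, v = 489.5·(+0.10201)/0.77201 + 228.4 = 293.0808

c0=(26.36, 452.34) c1=(234.03, 439.43) c2=(269.03, 306.53) c3=(74.37, 293.08)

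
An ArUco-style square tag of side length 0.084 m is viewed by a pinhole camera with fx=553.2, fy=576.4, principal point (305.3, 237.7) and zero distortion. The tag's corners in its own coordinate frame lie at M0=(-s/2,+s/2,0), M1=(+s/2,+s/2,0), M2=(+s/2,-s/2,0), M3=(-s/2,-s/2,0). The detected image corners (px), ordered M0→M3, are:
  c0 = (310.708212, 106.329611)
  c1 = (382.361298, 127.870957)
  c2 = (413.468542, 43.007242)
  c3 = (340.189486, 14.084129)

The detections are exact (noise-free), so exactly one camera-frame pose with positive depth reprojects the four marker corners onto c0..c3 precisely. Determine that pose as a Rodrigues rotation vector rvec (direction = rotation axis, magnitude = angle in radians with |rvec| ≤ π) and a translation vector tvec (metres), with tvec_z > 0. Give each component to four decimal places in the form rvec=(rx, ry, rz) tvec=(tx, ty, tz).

rvec=(0.4060, -0.4190, 0.2523) tvec=(0.0557, -0.1526, 0.5384)

Intrinsics K: fx=553.2, fy=576.4, cx=305.3, cy=237.7
Marker side s = 0.084 m; corners in marker frame (Z=0):
  M0 = (-0.0420, +0.0420, 0)
  M1 = (+0.0420, +0.0420, 0)
  M2 = (+0.0420, -0.0420, 0)
  M3 = (-0.0420, -0.0420, 0)
Detected image corners:
  c0 = (310.708212, 106.329611) px
  c1 = (382.361298, 127.870957) px
  c2 = (413.468542, 43.007242) px
  c3 = (340.189486, 14.084129) px
Planar DLT: solve 8×8 A·h = b for H (H[2,2]=1):
  H  [+1158.56260 -140.57623 +362.54014]
  H  [+358.88130 +1097.08753 +74.39005]
  H  [+0.81873 +0.60938 +1.00000]
B = K⁻¹H; ‖b₁‖=1.857199, ‖b₂‖=1.857199; λ = 2/(‖b₁‖+‖b₂‖) = 0.538445, sign → tz>0 ⇒ λ=+0.538445
r₁ = λ·B[:,0] = (+0.88437,+0.15345,+0.44084); r₂ = λ·B[:,1] = (-0.31791,+0.88953,+0.32812)
r₃ = r₁×r₂ = (-0.34179,-0.43033,+0.83546); SVD([r₁ r₂ r₃]) → R = UVᵀ:
  R  [+0.88437 -0.31791 -0.34179]
  R  [+0.15345 +0.88953 -0.43033]
  R  [+0.44084 +0.32812 +0.83546]
t = (+0.05571, -0.15256, +0.53845) m
tr R = 2.609368; θ = arccos((tr R − 1)/2) = 0.635653 rad = 36.420°
axis k = ((R−Rᵀ)₃₂, (R−Rᵀ)₁₃, (R−Rᵀ)₂₁) / (2 sinθ) = (+0.638741, -0.659110, +0.396968)
rvec = θ·k = (+0.406018, -0.418965, +0.252334)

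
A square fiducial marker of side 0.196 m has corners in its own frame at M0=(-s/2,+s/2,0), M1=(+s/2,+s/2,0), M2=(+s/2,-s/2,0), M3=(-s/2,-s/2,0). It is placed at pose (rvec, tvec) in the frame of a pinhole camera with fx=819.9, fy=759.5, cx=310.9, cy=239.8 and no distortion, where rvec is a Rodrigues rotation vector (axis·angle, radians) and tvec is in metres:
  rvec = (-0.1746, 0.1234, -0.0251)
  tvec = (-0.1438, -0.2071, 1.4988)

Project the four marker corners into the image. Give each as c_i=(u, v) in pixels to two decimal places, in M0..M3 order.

c0=(179.34, 185.32) c1=(285.70, 180.84) c2=(284.76, 84.75) c3=(180.80, 90.61)

Intrinsics K: fx=819.9, fy=759.5, cx=310.9, cy=239.8
Marker side s = 0.196 m; corners in marker frame (Z=0):
  M0 = (-0.0980, +0.0980, 0)
  M1 = (+0.0980, +0.0980, 0)
  M2 = (+0.0980, -0.0980, 0)
  M3 = (-0.0980, -0.0980, 0)
rvec = (-0.1746, 0.1234, -0.0251), |rvec| = θ = 0.21527 rad = 12.334°
Rodrigues: sinθ=0.21361, 1−cosθ=0.02308; R = I + sinθ·[k]× + (1−cosθ)·[k]×²:
    [+0.99210 +0.01418 +0.12463]
    [-0.03564 +0.98450 +0.17171]
    [-0.12027 -0.17480 +0.97723]
t = (-0.1438, -0.2071, 1.4988) m
M0: Pc = R·M0+t = (-0.23964, -0.10713, +1.49346); u = 819.9·(-0.23964)/1.49346 + 310.9 = 179.3406, v = 759.5·(-0.10713)/1.49346 + 239.8 = 185.3207
M1: Pc = R·M1+t = (-0.04518, -0.11411, +1.46988); u = 819.9·(-0.04518)/1.46988 + 310.9 = 285.6959, v = 759.5·(-0.11411)/1.46988 + 239.8 = 180.8378
M2: Pc = R·M2+t = (-0.04796, -0.30707, +1.50414); u = 819.9·(-0.04796)/1.50414 + 310.9 = 284.7555, v = 759.5·(-0.30707)/1.50414 + 239.8 = 84.7467
M3: Pc = R·M3+t = (-0.24242, -0.30009, +1.52772); u = 819.9·(-0.24242)/1.52772 + 310.9 = 180.7998, v = 759.5·(-0.30009)/1.52772 + 239.8 = 90.6117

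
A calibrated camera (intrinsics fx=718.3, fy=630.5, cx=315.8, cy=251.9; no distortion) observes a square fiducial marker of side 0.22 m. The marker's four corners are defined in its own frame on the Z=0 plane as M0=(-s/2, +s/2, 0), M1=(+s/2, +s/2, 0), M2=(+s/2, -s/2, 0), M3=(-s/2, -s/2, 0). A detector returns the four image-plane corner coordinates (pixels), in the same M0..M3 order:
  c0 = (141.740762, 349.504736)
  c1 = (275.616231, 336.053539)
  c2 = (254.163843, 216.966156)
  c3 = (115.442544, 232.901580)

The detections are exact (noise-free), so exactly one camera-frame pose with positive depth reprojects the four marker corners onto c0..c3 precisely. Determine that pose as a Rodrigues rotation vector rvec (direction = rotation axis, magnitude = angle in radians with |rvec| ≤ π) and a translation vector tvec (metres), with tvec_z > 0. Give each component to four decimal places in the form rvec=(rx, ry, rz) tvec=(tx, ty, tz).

rvec=(0.2043, 0.0710, -0.1325) tvec=(-0.1879, 0.0594, 1.1307)

Intrinsics K: fx=718.3, fy=630.5, cx=315.8, cy=251.9
Marker side s = 0.22 m; corners in marker frame (Z=0):
  M0 = (-0.1100, +0.1100, 0)
  M1 = (+0.1100, +0.1100, 0)
  M2 = (+0.1100, -0.1100, 0)
  M3 = (-0.1100, -0.1100, 0)
Detected image corners:
  c0 = (141.740762, 349.504736) px
  c1 = (275.616231, 336.053539) px
  c2 = (254.163843, 216.966156) px
  c3 = (115.442544, 232.901580) px
Planar DLT: solve 8×8 A·h = b for H (H[2,2]=1):
  H  [+604.75731 +142.96022 +196.41496]
  H  [-87.69986 +585.16910 +285.04787]
  H  [-0.07405 +0.17458 +1.00000]
B = K⁻¹H; ‖b₁‖=0.884422, ‖b₂‖=0.884422; λ = 2/(‖b₁‖+‖b₂‖) = 1.130682, sign → tz>0 ⇒ λ=+1.130682
r₁ = λ·B[:,0] = (+0.98877,-0.12382,-0.08373); r₂ = λ·B[:,1] = (+0.13825,+0.97053,+0.19739)
r₃ = r₁×r₂ = (+0.05682,-0.20675,+0.97674); SVD([r₁ r₂ r₃]) → R = UVᵀ:
  R  [+0.98877 +0.13825 +0.05682]
  R  [-0.12382 +0.97053 -0.20675]
  R  [-0.08373 +0.19739 +0.97674]
t = (-0.18793, +0.05944, +1.13068) m
tr R = 2.936036; θ = arccos((tr R − 1)/2) = 0.253591 rad = 14.530°
axis k = ((R−Rᵀ)₃₂, (R−Rᵀ)₁₃, (R−Rᵀ)₂₁) / (2 sinθ) = (+0.805440, +0.280117, -0.522303)
rvec = θ·k = (+0.204252, +0.071035, -0.132451)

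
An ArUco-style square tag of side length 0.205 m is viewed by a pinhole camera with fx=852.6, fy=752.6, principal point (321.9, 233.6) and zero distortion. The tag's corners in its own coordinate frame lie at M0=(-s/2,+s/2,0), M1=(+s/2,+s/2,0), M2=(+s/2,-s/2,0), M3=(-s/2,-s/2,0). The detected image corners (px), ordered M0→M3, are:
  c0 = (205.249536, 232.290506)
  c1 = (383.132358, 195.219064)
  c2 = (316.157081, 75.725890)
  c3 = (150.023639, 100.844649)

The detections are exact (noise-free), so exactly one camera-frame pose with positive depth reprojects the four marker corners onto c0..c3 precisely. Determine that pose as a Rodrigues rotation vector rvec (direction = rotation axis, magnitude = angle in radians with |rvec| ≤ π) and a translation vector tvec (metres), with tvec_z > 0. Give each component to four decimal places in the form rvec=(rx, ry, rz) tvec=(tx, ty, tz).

Intrinsics K: fx=852.6, fy=752.6, cx=321.9, cy=233.6
Marker side s = 0.205 m; corners in marker frame (Z=0):
  M0 = (-0.1025, +0.1025, 0)
  M1 = (+0.1025, +0.1025, 0)
  M2 = (+0.1025, -0.1025, 0)
  M3 = (-0.1025, -0.1025, 0)
Detected image corners:
  c0 = (205.249536, 232.290506) px
  c1 = (383.132358, 195.219064) px
  c2 = (316.157081, 75.725890) px
  c3 = (150.023639, 100.844649) px
Planar DLT: solve 8×8 A·h = b for H (H[2,2]=1):
  H  [+930.31065 +178.34637 +265.30261]
  H  [-97.27604 +541.83582 +147.51551]
  H  [+0.35120 -0.45796 +1.00000]
B = K⁻¹H; ‖b₁‖=1.048298, ‖b₂‖=1.048298; λ = 2/(‖b₁‖+‖b₂‖) = 0.953927, sign → tz>0 ⇒ λ=+0.953927
r₁ = λ·B[:,0] = (+0.91439,-0.22729,+0.33502); r₂ = λ·B[:,1] = (+0.36448,+0.82238,-0.43686)
r₃ = r₁×r₂ = (-0.17622,+0.52157,+0.83481); SVD([r₁ r₂ r₃]) → R = UVᵀ:
  R  [+0.91439 +0.36448 -0.17622]
  R  [-0.22729 +0.82238 +0.52157]
  R  [+0.33502 -0.43686 +0.83481]
t = (-0.06332, -0.10911, +0.95393) m
tr R = 2.571577; θ = arccos((tr R − 1)/2) = 0.666826 rad = 38.206°
axis k = ((R−Rᵀ)₃₂, (R−Rᵀ)₁₃, (R−Rᵀ)₂₁) / (2 sinθ) = (-0.774807, -0.413299, -0.478391)
rvec = θ·k = (-0.516662, -0.275599, -0.319004)

rvec=(-0.5167, -0.2756, -0.3190) tvec=(-0.0633, -0.1091, 0.9539)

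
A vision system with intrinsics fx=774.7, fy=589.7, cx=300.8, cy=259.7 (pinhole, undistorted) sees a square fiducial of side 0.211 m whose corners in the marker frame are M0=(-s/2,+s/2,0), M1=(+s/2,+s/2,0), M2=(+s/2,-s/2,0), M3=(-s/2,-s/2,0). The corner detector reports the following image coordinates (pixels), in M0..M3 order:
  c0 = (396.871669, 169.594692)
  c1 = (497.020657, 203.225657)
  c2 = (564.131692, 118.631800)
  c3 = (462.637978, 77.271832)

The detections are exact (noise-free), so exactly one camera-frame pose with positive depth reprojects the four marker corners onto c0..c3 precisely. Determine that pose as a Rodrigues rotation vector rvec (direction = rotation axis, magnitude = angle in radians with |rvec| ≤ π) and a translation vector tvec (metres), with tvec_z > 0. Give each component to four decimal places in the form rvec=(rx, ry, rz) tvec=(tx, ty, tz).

rvec=(0.4276, -0.3254, 0.4012) tvec=(0.2949, -0.2490, 1.2690)

Intrinsics K: fx=774.7, fy=589.7, cx=300.8, cy=259.7
Marker side s = 0.211 m; corners in marker frame (Z=0):
  M0 = (-0.1055, +0.1055, 0)
  M1 = (+0.1055, +0.1055, 0)
  M2 = (+0.1055, -0.1055, 0)
  M3 = (-0.1055, -0.1055, 0)
Detected image corners:
  c0 = (396.871669, 169.594692) px
  c1 = (497.020657, 203.225657) px
  c2 = (564.131692, 118.631800) px
  c3 = (462.637978, 77.271832) px
Planar DLT: solve 8×8 A·h = b for H (H[2,2]=1):
  H  [+623.10345 -188.83273 +480.85487]
  H  [+220.23993 +456.00132 +144.00563]
  H  [+0.30274 +0.26271 +1.00000]
B = K⁻¹H; ‖b₁‖=0.788020, ‖b₂‖=0.788020; λ = 2/(‖b₁‖+‖b₂‖) = 1.269003, sign → tz>0 ⇒ λ=+1.269003
r₁ = λ·B[:,0] = (+0.87151,+0.30476,+0.38418); r₂ = λ·B[:,1] = (-0.43876,+0.83447,+0.33338)
r₃ = r₁×r₂ = (-0.21899,-0.45911,+0.86097); SVD([r₁ r₂ r₃]) → R = UVᵀ:
  R  [+0.87151 -0.43876 -0.21899]
  R  [+0.30476 +0.83447 -0.45911]
  R  [+0.38418 +0.33338 +0.86097]
t = (+0.29494, -0.24897, +1.26900) m
tr R = 2.566951; θ = arccos((tr R − 1)/2) = 0.670557 rad = 38.420°
axis k = ((R−Rᵀ)₃₂, (R−Rᵀ)₁₃, (R−Rᵀ)₂₁) / (2 sinθ) = (+0.637640, -0.485310, +0.598239)
rvec = θ·k = (+0.427574, -0.325428, +0.401153)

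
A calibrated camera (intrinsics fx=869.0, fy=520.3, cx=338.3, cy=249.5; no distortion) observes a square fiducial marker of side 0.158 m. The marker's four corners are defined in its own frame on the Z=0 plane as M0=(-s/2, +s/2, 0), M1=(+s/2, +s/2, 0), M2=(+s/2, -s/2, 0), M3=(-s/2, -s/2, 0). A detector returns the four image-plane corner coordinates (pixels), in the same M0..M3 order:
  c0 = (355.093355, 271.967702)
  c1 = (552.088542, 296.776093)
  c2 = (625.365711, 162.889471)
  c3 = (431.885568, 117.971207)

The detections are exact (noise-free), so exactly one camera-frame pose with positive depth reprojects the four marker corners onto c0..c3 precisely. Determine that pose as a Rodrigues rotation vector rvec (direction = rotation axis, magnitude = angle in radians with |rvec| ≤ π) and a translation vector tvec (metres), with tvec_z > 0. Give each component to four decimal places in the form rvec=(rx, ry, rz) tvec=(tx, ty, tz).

Intrinsics K: fx=869.0, fy=520.3, cx=338.3, cy=249.5
Marker side s = 0.158 m; corners in marker frame (Z=0):
  M0 = (-0.0790, +0.0790, 0)
  M1 = (+0.0790, +0.0790, 0)
  M2 = (+0.0790, -0.0790, 0)
  M3 = (-0.0790, -0.0790, 0)
Detected image corners:
  c0 = (355.093355, 271.967702) px
  c1 = (552.088542, 296.776093) px
  c2 = (625.365711, 162.889471) px
  c3 = (431.885568, 117.971207) px
Planar DLT: solve 8×8 A·h = b for H (H[2,2]=1):
  H  [+1645.53604 -372.68377 +496.92892]
  H  [+396.79595 +950.72086 +214.72480]
  H  [+0.83418 +0.20665 +1.00000]
B = K⁻¹H; ‖b₁‖=1.813462, ‖b₂‖=1.813462; λ = 2/(‖b₁‖+‖b₂‖) = 0.551432, sign → tz>0 ⇒ λ=+0.551432
r₁ = λ·B[:,0] = (+0.86511,+0.19996,+0.45999); r₂ = λ·B[:,1] = (-0.28085,+0.95296,+0.11395)
r₃ = r₁×r₂ = (-0.41557,-0.22777,+0.88058); SVD([r₁ r₂ r₃]) → R = UVᵀ:
  R  [+0.86511 -0.28085 -0.41557]
  R  [+0.19996 +0.95296 -0.22777]
  R  [+0.45999 +0.11395 +0.88058]
t = (+0.10066, -0.03686, +0.55143) m
tr R = 2.698657; θ = arccos((tr R − 1)/2) = 0.556084 rad = 31.861°
axis k = ((R−Rᵀ)₃₂, (R−Rᵀ)₁₃, (R−Rᵀ)₂₁) / (2 sinθ) = (+0.323684, -0.829346, +0.455427)
rvec = θ·k = (+0.179996, -0.461186, +0.253256)

rvec=(0.1800, -0.4612, 0.2533) tvec=(0.1007, -0.0369, 0.5514)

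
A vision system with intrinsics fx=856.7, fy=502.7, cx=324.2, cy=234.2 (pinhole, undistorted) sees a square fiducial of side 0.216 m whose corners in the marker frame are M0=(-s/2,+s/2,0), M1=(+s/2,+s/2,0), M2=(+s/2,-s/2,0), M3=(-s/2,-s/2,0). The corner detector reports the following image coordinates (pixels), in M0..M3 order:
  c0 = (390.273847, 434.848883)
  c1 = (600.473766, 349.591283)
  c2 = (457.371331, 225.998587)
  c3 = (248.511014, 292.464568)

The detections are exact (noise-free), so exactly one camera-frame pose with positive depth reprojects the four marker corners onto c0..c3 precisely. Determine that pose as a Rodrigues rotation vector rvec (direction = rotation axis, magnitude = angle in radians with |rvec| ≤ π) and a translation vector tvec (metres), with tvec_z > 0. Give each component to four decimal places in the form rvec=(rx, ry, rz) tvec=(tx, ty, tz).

Intrinsics K: fx=856.7, fy=502.7, cx=324.2, cy=234.2
Marker side s = 0.216 m; corners in marker frame (Z=0):
  M0 = (-0.1080, +0.1080, 0)
  M1 = (+0.1080, +0.1080, 0)
  M2 = (+0.1080, -0.1080, 0)
  M3 = (-0.1080, -0.1080, 0)
Detected image corners:
  c0 = (390.273847, 434.848883) px
  c1 = (600.473766, 349.591283) px
  c2 = (457.371331, 225.998587) px
  c3 = (248.511014, 292.464568) px
Planar DLT: solve 8×8 A·h = b for H (H[2,2]=1):
  H  [+1164.71503 +514.60182 +426.72478]
  H  [-200.02580 +502.20835 +321.39026]
  H  [+0.45922 -0.34177 +1.00000]
B = K⁻¹H; ‖b₁‖=1.411118, ‖b₂‖=1.411118; λ = 2/(‖b₁‖+‖b₂‖) = 0.708658, sign → tz>0 ⇒ λ=+0.708658
r₁ = λ·B[:,0] = (+0.84029,-0.43359,+0.32543); r₂ = λ·B[:,1] = (+0.51733,+0.82080,-0.24219)
r₃ = r₁×r₂ = (-0.16210,+0.37187,+0.91402); SVD([r₁ r₂ r₃]) → R = UVᵀ:
  R  [+0.84029 +0.51733 -0.16210]
  R  [-0.43359 +0.82080 +0.37187]
  R  [+0.32543 -0.24219 +0.91402]
t = (+0.08481, +0.12291, +0.70866) m
tr R = 2.575115; θ = arccos((tr R − 1)/2) = 0.663961 rad = 38.042°
axis k = ((R−Rᵀ)₃₂, (R−Rᵀ)₁₃, (R−Rᵀ)₂₁) / (2 sinθ) = (-0.498234, -0.395570, -0.771549)
rvec = θ·k = (-0.330808, -0.262643, -0.512278)

rvec=(-0.3308, -0.2626, -0.5123) tvec=(0.0848, 0.1229, 0.7087)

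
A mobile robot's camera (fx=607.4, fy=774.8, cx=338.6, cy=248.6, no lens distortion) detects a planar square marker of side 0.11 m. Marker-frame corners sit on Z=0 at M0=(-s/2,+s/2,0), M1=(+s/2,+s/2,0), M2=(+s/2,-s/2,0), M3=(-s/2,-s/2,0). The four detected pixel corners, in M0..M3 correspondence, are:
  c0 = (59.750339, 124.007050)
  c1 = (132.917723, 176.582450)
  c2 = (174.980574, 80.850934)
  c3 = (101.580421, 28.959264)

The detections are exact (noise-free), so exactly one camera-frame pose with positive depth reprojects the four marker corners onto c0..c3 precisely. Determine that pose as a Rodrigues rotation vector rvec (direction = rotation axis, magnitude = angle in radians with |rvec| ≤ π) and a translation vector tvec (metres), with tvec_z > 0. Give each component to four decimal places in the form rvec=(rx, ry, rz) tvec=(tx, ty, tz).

Intrinsics K: fx=607.4, fy=774.8, cx=338.6, cy=248.6
Marker side s = 0.11 m; corners in marker frame (Z=0):
  M0 = (-0.0550, +0.0550, 0)
  M1 = (+0.0550, +0.0550, 0)
  M2 = (+0.0550, -0.0550, 0)
  M3 = (-0.0550, -0.0550, 0)
Detected image corners:
  c0 = (59.750339, 124.007050) px
  c1 = (132.917723, 176.582450) px
  c2 = (174.980574, 80.850934) px
  c3 = (101.580421, 28.959264) px
Planar DLT: solve 8×8 A·h = b for H (H[2,2]=1):
  H  [+658.98444 -382.08015 +117.19042]
  H  [+468.52392 +866.51020 +102.49455]
  H  [-0.06165 -0.00641 +1.00000]
B = K⁻¹H; ‖b₁‖=1.283199, ‖b₂‖=1.283199; λ = 2/(‖b₁‖+‖b₂‖) = 0.779302, sign → tz>0 ⇒ λ=+0.779302
r₁ = λ·B[:,0] = (+0.87227,+0.48666,-0.04804); r₂ = λ·B[:,1] = (-0.48743,+0.87315,-0.00500)
r₃ = r₁×r₂ = (+0.03952,+0.02778,+0.99883); SVD([r₁ r₂ r₃]) → R = UVᵀ:
  R  [+0.87227 -0.48743 +0.03952]
  R  [+0.48666 +0.87315 +0.02778]
  R  [-0.04804 -0.00500 +0.99883]
t = (-0.28407, -0.14695, +0.77930) m
tr R = 2.744250; θ = arccos((tr R − 1)/2) = 0.511268 rad = 29.293°
axis k = ((R−Rᵀ)₃₂, (R−Rᵀ)₁₃, (R−Rᵀ)₂₁) / (2 sinθ) = (-0.033492, +0.089480, +0.995425)
rvec = θ·k = (-0.017123, +0.045748, +0.508929)

rvec=(-0.0171, 0.0457, 0.5089) tvec=(-0.2841, -0.1470, 0.7793)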